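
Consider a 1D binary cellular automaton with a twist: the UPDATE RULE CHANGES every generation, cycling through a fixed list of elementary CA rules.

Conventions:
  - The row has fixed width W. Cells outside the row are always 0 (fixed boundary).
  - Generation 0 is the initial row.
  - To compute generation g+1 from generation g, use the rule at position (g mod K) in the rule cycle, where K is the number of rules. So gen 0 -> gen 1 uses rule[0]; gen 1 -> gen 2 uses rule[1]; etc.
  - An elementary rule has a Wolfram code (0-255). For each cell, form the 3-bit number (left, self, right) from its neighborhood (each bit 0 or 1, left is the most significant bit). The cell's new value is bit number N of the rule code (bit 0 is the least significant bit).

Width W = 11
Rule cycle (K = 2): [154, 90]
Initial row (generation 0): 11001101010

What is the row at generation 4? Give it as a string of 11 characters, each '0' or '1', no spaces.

Gen 0: 11001101010
Gen 1 (rule 154): 10111000001
Gen 2 (rule 90): 00101100010
Gen 3 (rule 154): 01001010101
Gen 4 (rule 90): 10110000000

Answer: 10110000000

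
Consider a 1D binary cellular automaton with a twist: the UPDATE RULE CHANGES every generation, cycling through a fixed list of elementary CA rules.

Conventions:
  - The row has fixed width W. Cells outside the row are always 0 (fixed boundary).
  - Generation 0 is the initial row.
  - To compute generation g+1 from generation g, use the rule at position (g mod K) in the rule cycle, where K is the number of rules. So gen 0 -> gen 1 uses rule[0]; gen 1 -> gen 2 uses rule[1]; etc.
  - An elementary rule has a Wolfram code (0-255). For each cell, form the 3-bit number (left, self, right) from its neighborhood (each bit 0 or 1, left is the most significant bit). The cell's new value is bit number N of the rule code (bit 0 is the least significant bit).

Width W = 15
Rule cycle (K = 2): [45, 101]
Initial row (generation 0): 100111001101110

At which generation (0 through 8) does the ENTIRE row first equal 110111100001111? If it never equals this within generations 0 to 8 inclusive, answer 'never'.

Gen 0: 100111001101110
Gen 1 (rule 45): 100100001011000
Gen 2 (rule 101): 100101101101011
Gen 3 (rule 45): 100111011011110
Gen 4 (rule 101): 100001101100010
Gen 5 (rule 45): 101101011001010
Gen 6 (rule 101): 110111101001110
Gen 7 (rule 45): 101100011001000
Gen 8 (rule 101): 110101001001011

Answer: never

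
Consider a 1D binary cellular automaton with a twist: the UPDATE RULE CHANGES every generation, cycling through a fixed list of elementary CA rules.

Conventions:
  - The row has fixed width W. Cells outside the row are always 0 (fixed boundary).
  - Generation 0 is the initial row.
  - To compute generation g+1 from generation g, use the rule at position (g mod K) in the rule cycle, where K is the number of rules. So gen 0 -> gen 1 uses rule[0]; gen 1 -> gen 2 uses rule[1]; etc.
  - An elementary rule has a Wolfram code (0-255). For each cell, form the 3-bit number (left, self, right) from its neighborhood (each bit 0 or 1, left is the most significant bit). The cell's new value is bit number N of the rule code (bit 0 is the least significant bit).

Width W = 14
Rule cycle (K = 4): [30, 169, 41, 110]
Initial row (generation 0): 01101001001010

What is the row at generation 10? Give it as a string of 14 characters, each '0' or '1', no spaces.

Answer: 11010001101110

Derivation:
Gen 0: 01101001001010
Gen 1 (rule 30): 11001111111011
Gen 2 (rule 169): 10001111110110
Gen 3 (rule 41): 00101000001100
Gen 4 (rule 110): 01111000011100
Gen 5 (rule 30): 11000100110010
Gen 6 (rule 169): 10010000100000
Gen 7 (rule 41): 00000110001111
Gen 8 (rule 110): 00001110011001
Gen 9 (rule 30): 00011001110111
Gen 10 (rule 169): 11010001101110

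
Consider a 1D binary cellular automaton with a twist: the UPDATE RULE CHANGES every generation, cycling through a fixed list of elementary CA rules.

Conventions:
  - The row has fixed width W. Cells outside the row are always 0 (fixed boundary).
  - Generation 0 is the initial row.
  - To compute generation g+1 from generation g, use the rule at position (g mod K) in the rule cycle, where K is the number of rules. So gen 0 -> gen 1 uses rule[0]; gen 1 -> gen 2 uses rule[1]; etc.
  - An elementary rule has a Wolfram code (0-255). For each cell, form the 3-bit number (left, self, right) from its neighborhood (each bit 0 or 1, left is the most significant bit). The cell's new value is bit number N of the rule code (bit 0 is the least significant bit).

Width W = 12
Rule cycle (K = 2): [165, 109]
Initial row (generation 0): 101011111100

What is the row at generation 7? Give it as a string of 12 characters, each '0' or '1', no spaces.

Gen 0: 101011111100
Gen 1 (rule 165): 111101111001
Gen 2 (rule 109): 100111001001
Gen 3 (rule 165): 100010001001
Gen 4 (rule 109): 101010101001
Gen 5 (rule 165): 111111111001
Gen 6 (rule 109): 100000001001
Gen 7 (rule 165): 101111101001

Answer: 101111101001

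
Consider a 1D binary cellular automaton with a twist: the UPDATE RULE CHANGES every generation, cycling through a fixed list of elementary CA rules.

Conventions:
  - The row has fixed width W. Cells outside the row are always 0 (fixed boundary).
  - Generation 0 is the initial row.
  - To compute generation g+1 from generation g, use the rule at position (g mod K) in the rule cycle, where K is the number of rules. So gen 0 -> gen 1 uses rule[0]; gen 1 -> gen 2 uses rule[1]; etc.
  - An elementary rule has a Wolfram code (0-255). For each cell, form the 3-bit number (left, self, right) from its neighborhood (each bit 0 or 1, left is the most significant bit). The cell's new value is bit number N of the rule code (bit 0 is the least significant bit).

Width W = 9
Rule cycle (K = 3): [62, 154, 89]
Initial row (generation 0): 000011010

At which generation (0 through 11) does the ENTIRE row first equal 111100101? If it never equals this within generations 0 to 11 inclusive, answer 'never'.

Answer: never

Derivation:
Gen 0: 000011010
Gen 1 (rule 62): 000110111
Gen 2 (rule 154): 001100110
Gen 3 (rule 89): 101110111
Gen 4 (rule 62): 111001100
Gen 5 (rule 154): 110111010
Gen 6 (rule 89): 110101001
Gen 7 (rule 62): 101111111
Gen 8 (rule 154): 001111110
Gen 9 (rule 89): 101000011
Gen 10 (rule 62): 111100110
Gen 11 (rule 154): 111011101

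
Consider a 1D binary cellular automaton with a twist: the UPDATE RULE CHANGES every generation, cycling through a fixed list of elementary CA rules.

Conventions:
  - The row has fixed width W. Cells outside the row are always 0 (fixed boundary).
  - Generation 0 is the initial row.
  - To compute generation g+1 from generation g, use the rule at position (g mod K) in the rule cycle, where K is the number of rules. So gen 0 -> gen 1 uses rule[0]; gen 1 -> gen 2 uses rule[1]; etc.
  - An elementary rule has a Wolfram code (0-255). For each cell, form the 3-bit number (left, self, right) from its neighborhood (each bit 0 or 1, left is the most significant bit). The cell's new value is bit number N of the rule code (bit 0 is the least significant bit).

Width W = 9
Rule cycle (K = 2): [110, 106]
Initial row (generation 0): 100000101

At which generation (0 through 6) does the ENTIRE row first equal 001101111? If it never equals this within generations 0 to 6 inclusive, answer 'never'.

Answer: 4

Derivation:
Gen 0: 100000101
Gen 1 (rule 110): 100001111
Gen 2 (rule 106): 000011001
Gen 3 (rule 110): 000111011
Gen 4 (rule 106): 001101111
Gen 5 (rule 110): 011111001
Gen 6 (rule 106): 110001010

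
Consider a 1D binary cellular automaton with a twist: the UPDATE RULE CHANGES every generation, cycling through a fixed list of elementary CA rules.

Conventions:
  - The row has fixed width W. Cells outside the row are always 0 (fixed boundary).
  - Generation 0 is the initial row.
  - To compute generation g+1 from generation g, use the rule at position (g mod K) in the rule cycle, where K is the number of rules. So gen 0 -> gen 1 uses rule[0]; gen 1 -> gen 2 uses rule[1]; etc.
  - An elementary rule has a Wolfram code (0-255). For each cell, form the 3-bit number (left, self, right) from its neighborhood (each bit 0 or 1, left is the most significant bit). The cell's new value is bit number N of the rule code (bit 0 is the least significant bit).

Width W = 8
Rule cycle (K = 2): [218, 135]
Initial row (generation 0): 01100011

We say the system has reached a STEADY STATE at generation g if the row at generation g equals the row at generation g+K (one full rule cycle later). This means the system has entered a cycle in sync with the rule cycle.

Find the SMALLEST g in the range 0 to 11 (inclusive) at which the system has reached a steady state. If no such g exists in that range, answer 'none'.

Gen 0: 01100011
Gen 1 (rule 218): 11110111
Gen 2 (rule 135): 01100010
Gen 3 (rule 218): 11110101
Gen 4 (rule 135): 01100101
Gen 5 (rule 218): 11111000
Gen 6 (rule 135): 01110011
Gen 7 (rule 218): 11111111
Gen 8 (rule 135): 01111110
Gen 9 (rule 218): 11111111
Gen 10 (rule 135): 01111110
Gen 11 (rule 218): 11111111
Gen 12 (rule 135): 01111110
Gen 13 (rule 218): 11111111

Answer: 7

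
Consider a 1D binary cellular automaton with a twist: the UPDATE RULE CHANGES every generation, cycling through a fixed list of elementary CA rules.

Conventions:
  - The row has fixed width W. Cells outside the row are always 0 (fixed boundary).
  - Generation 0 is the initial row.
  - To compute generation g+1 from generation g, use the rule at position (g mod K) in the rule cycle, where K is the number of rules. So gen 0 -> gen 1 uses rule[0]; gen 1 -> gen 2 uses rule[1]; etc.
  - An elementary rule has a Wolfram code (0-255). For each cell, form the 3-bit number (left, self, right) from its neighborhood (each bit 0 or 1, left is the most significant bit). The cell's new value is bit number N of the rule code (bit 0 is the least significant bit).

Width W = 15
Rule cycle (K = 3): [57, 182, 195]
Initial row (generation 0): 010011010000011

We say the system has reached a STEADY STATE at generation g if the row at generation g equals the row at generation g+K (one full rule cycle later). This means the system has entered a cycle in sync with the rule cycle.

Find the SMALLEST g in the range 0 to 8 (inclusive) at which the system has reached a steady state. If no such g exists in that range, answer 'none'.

Answer: none

Derivation:
Gen 0: 010011010000011
Gen 1 (rule 57): 001010101111010
Gen 2 (rule 182): 011111110110111
Gen 3 (rule 195): 101111110010011
Gen 4 (rule 57): 011000001001010
Gen 5 (rule 182): 100100011111111
Gen 6 (rule 195): 001001101111111
Gen 7 (rule 57): 100101011000000
Gen 8 (rule 182): 111111100100000
Gen 9 (rule 195): 011111101001111
Gen 10 (rule 57): 010000010101000
Gen 11 (rule 182): 111000111111100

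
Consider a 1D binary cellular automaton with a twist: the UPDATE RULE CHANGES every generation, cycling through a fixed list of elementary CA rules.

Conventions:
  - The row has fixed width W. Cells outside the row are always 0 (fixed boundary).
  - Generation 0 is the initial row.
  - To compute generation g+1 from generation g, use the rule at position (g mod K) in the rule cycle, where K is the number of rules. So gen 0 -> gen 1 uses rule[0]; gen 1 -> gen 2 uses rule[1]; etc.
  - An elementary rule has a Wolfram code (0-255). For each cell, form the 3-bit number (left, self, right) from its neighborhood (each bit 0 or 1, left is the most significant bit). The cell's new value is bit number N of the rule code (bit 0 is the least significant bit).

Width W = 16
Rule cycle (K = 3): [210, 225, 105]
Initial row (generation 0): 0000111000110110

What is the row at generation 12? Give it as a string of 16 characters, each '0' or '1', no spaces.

Answer: 1010111111110111

Derivation:
Gen 0: 0000111000110110
Gen 1 (rule 210): 0001011101010011
Gen 2 (rule 225): 1100101110100001
Gen 3 (rule 105): 1100011011001100
Gen 4 (rule 210): 0110101001110110
Gen 5 (rule 225): 0011010000111010
Gen 6 (rule 105): 1011100110101100
Gen 7 (rule 210): 0001111010000110
Gen 8 (rule 225): 1100111100110010
Gen 9 (rule 105): 1100100100110000
Gen 10 (rule 210): 0111011011011000
Gen 11 (rule 225): 0011101101101011
Gen 12 (rule 105): 1010111111110111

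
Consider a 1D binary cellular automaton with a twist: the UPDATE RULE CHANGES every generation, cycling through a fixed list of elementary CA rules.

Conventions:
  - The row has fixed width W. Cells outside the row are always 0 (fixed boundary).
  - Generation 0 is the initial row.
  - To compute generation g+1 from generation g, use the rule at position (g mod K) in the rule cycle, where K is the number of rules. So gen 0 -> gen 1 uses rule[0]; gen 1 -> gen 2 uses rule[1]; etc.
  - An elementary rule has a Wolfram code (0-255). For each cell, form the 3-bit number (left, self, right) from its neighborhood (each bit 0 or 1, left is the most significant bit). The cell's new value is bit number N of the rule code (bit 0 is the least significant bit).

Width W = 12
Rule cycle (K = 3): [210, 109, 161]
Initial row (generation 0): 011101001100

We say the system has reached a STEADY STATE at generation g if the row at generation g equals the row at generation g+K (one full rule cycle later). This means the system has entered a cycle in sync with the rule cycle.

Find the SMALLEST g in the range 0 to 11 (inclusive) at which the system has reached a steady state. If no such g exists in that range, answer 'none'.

Answer: 6

Derivation:
Gen 0: 011101001100
Gen 1 (rule 210): 101100110110
Gen 2 (rule 109): 111100111110
Gen 3 (rule 161): 011000011100
Gen 4 (rule 210): 101100101110
Gen 5 (rule 109): 111100111010
Gen 6 (rule 161): 011000010100
Gen 7 (rule 210): 101100100010
Gen 8 (rule 109): 111100101010
Gen 9 (rule 161): 011000010100
Gen 10 (rule 210): 101100100010
Gen 11 (rule 109): 111100101010
Gen 12 (rule 161): 011000010100
Gen 13 (rule 210): 101100100010
Gen 14 (rule 109): 111100101010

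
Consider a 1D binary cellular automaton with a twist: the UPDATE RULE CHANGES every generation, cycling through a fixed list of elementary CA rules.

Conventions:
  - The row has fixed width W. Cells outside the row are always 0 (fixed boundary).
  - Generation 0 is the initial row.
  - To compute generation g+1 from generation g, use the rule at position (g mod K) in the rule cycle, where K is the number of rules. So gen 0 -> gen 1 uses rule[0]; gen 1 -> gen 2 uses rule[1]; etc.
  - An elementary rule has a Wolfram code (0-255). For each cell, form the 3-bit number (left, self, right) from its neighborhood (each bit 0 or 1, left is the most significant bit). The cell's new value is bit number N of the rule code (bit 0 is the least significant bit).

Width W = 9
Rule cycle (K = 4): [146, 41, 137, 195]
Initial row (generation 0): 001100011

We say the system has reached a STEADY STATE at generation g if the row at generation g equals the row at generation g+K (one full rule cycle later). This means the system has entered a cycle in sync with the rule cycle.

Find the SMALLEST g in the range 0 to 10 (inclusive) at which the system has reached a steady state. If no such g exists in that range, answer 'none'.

Gen 0: 001100011
Gen 1 (rule 146): 010010100
Gen 2 (rule 41): 000001001
Gen 3 (rule 137): 111100000
Gen 4 (rule 195): 011101111
Gen 5 (rule 146): 101000110
Gen 6 (rule 41): 010010100
Gen 7 (rule 137): 000000001
Gen 8 (rule 195): 111111110
Gen 9 (rule 146): 011111101
Gen 10 (rule 41): 010000010
Gen 11 (rule 137): 000111000
Gen 12 (rule 195): 111011011
Gen 13 (rule 146): 010000000
Gen 14 (rule 41): 000111111

Answer: none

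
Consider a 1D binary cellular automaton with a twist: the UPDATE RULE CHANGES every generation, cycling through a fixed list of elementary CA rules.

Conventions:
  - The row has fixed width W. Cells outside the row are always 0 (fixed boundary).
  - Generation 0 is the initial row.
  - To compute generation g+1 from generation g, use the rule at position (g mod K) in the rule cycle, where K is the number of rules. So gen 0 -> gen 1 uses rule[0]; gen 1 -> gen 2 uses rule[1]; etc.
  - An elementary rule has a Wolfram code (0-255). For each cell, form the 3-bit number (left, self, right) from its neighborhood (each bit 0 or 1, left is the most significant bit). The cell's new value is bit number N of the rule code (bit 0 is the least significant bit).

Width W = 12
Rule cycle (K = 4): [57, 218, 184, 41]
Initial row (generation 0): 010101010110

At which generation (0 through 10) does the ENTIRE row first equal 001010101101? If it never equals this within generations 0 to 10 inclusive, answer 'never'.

Gen 0: 010101010110
Gen 1 (rule 57): 001010101101
Gen 2 (rule 218): 010000001100
Gen 3 (rule 184): 001000001010
Gen 4 (rule 41): 100011100100
Gen 5 (rule 57): 011010010011
Gen 6 (rule 218): 111001101111
Gen 7 (rule 184): 110101011110
Gen 8 (rule 41): 101010110000
Gen 9 (rule 57): 010101101111
Gen 10 (rule 218): 100001101111

Answer: 1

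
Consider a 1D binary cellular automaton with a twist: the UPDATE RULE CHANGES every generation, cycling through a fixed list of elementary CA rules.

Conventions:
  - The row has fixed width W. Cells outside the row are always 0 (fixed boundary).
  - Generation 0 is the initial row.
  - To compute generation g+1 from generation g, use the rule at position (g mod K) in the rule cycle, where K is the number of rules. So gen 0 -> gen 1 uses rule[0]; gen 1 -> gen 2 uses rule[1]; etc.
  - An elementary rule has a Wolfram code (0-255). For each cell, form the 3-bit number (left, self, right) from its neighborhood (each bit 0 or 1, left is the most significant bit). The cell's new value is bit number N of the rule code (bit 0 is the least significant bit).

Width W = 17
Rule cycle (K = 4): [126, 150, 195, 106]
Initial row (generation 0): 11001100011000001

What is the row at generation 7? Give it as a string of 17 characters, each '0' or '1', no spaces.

Gen 0: 11001100011000001
Gen 1 (rule 126): 11111110111100011
Gen 2 (rule 150): 01111100011010100
Gen 3 (rule 195): 10111101101000001
Gen 4 (rule 106): 01100111110000010
Gen 5 (rule 126): 11111100011000111
Gen 6 (rule 150): 01111010100101010
Gen 7 (rule 195): 10111000001000000

Answer: 10111000001000000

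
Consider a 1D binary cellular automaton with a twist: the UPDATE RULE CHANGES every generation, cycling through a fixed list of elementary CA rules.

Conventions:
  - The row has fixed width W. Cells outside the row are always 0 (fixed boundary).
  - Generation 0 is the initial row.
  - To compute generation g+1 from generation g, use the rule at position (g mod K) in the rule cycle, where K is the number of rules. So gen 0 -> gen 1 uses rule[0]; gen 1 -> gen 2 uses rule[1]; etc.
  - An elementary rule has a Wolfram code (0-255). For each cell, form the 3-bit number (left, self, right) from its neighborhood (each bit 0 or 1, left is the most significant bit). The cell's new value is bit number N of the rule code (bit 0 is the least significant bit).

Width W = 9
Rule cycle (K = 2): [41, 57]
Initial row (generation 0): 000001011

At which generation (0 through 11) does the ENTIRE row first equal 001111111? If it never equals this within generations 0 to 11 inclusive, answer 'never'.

Gen 0: 000001011
Gen 1 (rule 41): 111100110
Gen 2 (rule 57): 100010101
Gen 3 (rule 41): 001001010
Gen 4 (rule 57): 100100101
Gen 5 (rule 41): 000000010
Gen 6 (rule 57): 111111001
Gen 7 (rule 41): 100000000
Gen 8 (rule 57): 011111111
Gen 9 (rule 41): 010000000
Gen 10 (rule 57): 001111111
Gen 11 (rule 41): 101000000

Answer: 10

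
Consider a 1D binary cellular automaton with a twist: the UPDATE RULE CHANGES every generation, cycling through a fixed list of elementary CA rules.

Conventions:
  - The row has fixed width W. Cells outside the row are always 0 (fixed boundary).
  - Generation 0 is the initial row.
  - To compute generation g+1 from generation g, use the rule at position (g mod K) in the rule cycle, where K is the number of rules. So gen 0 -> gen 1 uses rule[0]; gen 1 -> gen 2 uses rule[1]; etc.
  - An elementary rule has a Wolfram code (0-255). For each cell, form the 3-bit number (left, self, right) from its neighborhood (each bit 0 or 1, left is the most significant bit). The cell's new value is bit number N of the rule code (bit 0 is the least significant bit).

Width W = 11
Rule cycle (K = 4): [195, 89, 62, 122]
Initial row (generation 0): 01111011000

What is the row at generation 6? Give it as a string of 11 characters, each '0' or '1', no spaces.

Gen 0: 01111011000
Gen 1 (rule 195): 10111001011
Gen 2 (rule 89): 00101100011
Gen 3 (rule 62): 01111010110
Gen 4 (rule 122): 11001101111
Gen 5 (rule 195): 01010100111
Gen 6 (rule 89): 00000010101

Answer: 00000010101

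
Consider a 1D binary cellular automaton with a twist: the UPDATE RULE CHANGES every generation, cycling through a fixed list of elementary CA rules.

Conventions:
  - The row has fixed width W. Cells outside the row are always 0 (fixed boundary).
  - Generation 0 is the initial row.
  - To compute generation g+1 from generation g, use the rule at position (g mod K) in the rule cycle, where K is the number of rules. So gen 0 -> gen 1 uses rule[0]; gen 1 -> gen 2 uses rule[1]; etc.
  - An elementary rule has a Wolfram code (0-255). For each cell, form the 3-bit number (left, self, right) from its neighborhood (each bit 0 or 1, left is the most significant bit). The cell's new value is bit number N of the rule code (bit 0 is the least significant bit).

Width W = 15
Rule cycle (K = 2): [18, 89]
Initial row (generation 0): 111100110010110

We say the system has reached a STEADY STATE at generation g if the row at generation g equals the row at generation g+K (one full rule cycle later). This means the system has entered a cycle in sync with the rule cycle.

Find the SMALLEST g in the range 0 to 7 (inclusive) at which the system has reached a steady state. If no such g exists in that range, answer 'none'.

Gen 0: 111100110010110
Gen 1 (rule 18): 000011001100001
Gen 2 (rule 89): 111011101111100
Gen 3 (rule 18): 000000000000010
Gen 4 (rule 89): 111111111111001
Gen 5 (rule 18): 000000000000110
Gen 6 (rule 89): 111111111110111
Gen 7 (rule 18): 000000000000000
Gen 8 (rule 89): 111111111111111
Gen 9 (rule 18): 000000000000000

Answer: 7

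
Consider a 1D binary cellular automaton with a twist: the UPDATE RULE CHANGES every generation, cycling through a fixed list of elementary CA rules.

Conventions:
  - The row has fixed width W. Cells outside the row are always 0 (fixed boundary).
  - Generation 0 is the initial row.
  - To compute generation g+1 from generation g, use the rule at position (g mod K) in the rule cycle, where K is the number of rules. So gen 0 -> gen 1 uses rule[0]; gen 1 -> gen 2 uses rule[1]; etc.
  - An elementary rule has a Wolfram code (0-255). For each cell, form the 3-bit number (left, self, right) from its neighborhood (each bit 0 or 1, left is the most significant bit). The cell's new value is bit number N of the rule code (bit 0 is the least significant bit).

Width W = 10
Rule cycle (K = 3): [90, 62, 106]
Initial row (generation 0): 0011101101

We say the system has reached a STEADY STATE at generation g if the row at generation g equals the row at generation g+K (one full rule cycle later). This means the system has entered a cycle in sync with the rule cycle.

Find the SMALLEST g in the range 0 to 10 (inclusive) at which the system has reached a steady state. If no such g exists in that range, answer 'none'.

Gen 0: 0011101101
Gen 1 (rule 90): 0110101100
Gen 2 (rule 62): 1101111010
Gen 3 (rule 106): 1111001100
Gen 4 (rule 90): 1001111110
Gen 5 (rule 62): 1111000001
Gen 6 (rule 106): 1001000010
Gen 7 (rule 90): 0110100101
Gen 8 (rule 62): 1101111111
Gen 9 (rule 106): 1111000001
Gen 10 (rule 90): 1001100010
Gen 11 (rule 62): 1111010111
Gen 12 (rule 106): 1001101101
Gen 13 (rule 90): 0111101100

Answer: none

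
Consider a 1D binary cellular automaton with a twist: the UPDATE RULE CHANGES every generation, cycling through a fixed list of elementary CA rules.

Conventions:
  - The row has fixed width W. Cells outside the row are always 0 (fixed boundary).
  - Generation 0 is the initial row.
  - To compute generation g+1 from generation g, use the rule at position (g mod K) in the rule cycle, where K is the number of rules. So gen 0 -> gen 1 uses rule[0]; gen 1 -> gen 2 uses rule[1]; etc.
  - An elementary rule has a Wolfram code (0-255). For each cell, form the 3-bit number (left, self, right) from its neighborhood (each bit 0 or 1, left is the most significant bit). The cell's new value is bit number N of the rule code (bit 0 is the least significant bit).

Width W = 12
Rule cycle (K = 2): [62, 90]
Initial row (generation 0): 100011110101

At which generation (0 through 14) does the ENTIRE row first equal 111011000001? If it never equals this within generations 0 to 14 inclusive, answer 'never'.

Answer: 12

Derivation:
Gen 0: 100011110101
Gen 1 (rule 62): 110110001111
Gen 2 (rule 90): 110111011001
Gen 3 (rule 62): 101100110111
Gen 4 (rule 90): 001111110101
Gen 5 (rule 62): 011000001111
Gen 6 (rule 90): 111100011001
Gen 7 (rule 62): 100010110111
Gen 8 (rule 90): 010100110101
Gen 9 (rule 62): 111111101111
Gen 10 (rule 90): 100000101001
Gen 11 (rule 62): 110001111111
Gen 12 (rule 90): 111011000001
Gen 13 (rule 62): 100110100011
Gen 14 (rule 90): 011110010111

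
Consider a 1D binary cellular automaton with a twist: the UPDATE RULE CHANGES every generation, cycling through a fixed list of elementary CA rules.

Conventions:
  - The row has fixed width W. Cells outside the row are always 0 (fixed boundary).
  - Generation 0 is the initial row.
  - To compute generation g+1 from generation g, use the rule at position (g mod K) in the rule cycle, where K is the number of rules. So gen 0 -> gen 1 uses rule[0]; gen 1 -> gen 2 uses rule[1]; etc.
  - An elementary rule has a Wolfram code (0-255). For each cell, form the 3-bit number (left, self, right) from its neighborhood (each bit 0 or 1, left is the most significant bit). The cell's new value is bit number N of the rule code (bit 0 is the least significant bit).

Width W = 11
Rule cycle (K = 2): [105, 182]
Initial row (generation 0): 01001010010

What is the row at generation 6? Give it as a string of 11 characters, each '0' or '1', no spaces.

Gen 0: 01001010010
Gen 1 (rule 105): 00000100000
Gen 2 (rule 182): 00001110000
Gen 3 (rule 105): 11101010111
Gen 4 (rule 182): 01011111010
Gen 5 (rule 105): 00110001100
Gen 6 (rule 182): 01001010010

Answer: 01001010010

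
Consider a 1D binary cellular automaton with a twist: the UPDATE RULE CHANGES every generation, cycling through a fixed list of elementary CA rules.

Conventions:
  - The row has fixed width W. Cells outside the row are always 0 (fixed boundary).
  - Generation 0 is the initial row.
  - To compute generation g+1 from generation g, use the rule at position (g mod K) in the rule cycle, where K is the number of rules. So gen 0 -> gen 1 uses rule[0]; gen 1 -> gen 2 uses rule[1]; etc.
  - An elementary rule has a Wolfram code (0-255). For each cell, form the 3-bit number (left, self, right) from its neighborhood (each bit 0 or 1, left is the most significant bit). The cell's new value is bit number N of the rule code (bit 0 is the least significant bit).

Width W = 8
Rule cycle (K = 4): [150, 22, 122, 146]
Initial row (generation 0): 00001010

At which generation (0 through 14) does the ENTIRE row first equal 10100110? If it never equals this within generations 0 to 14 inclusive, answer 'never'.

Gen 0: 00001010
Gen 1 (rule 150): 00011011
Gen 2 (rule 22): 00100000
Gen 3 (rule 122): 01010000
Gen 4 (rule 146): 10001000
Gen 5 (rule 150): 11011100
Gen 6 (rule 22): 00000010
Gen 7 (rule 122): 00000101
Gen 8 (rule 146): 00001000
Gen 9 (rule 150): 00011100
Gen 10 (rule 22): 00100010
Gen 11 (rule 122): 01010101
Gen 12 (rule 146): 10000000
Gen 13 (rule 150): 11000000
Gen 14 (rule 22): 00100000

Answer: never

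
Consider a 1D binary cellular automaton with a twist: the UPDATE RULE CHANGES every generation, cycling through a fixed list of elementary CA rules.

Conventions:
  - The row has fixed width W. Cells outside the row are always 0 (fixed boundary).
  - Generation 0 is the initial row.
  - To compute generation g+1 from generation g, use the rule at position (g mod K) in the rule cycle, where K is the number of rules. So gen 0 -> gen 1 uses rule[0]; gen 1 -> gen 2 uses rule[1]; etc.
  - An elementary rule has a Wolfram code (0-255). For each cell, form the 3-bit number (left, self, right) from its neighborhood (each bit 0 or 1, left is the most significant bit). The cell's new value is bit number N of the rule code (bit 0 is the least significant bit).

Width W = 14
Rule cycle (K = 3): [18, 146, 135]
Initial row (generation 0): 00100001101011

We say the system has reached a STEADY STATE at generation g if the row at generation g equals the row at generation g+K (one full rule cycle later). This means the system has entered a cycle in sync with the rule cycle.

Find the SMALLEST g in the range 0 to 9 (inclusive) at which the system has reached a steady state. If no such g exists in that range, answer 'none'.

Gen 0: 00100001101011
Gen 1 (rule 18): 01010010000000
Gen 2 (rule 146): 10001101000000
Gen 3 (rule 135): 10110001011111
Gen 4 (rule 18): 00001010000000
Gen 5 (rule 146): 00010001000000
Gen 6 (rule 135): 11110111011111
Gen 7 (rule 18): 00000000000000
Gen 8 (rule 146): 00000000000000
Gen 9 (rule 135): 11111111111111
Gen 10 (rule 18): 00000000000000
Gen 11 (rule 146): 00000000000000
Gen 12 (rule 135): 11111111111111

Answer: 7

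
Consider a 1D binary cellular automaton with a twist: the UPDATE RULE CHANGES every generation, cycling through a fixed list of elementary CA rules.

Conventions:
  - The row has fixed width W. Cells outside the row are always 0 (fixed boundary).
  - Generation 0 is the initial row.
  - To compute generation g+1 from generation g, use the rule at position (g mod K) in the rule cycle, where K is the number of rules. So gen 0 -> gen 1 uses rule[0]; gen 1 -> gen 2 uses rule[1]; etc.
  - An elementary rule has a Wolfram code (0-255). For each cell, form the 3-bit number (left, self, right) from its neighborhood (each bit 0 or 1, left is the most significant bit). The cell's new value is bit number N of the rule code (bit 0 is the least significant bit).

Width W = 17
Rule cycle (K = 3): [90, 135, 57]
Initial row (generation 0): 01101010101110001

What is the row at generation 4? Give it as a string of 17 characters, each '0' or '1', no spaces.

Answer: 01000100001101110

Derivation:
Gen 0: 01101010101110001
Gen 1 (rule 90): 11100000001011010
Gen 2 (rule 135): 01001111111000010
Gen 3 (rule 57): 00101000000111001
Gen 4 (rule 90): 01000100001101110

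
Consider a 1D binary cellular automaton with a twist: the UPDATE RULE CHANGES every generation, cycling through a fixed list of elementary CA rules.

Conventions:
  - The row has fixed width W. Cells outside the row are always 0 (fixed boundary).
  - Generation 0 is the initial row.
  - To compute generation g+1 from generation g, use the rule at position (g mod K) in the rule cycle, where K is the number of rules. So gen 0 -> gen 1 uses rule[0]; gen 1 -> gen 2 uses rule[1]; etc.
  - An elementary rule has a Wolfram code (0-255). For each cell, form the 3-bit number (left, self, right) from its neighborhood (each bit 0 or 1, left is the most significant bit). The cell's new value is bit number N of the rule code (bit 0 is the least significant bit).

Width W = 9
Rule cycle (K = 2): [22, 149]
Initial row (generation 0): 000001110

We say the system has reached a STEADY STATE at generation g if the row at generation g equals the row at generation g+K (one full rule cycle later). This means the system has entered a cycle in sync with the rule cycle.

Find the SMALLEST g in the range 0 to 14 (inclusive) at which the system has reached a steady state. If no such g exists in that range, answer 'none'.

Gen 0: 000001110
Gen 1 (rule 22): 000010001
Gen 2 (rule 149): 111011101
Gen 3 (rule 22): 000000001
Gen 4 (rule 149): 111111101
Gen 5 (rule 22): 000000001
Gen 6 (rule 149): 111111101
Gen 7 (rule 22): 000000001
Gen 8 (rule 149): 111111101
Gen 9 (rule 22): 000000001
Gen 10 (rule 149): 111111101
Gen 11 (rule 22): 000000001
Gen 12 (rule 149): 111111101
Gen 13 (rule 22): 000000001
Gen 14 (rule 149): 111111101
Gen 15 (rule 22): 000000001
Gen 16 (rule 149): 111111101

Answer: 3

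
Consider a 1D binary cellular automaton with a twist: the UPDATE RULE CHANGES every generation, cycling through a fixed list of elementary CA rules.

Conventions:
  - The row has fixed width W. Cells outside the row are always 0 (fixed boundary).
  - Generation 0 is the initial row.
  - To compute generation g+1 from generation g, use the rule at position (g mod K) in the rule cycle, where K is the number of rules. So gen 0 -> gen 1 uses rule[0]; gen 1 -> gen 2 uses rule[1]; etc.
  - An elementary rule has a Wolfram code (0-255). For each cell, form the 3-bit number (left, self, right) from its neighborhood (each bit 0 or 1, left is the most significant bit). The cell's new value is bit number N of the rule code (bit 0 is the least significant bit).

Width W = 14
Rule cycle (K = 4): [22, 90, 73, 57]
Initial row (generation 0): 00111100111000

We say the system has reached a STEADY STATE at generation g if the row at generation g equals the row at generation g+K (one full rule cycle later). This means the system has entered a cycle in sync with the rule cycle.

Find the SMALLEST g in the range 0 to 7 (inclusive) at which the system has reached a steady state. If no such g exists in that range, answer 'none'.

Gen 0: 00111100111000
Gen 1 (rule 22): 01000011000100
Gen 2 (rule 90): 10100111101010
Gen 3 (rule 73): 00000100100000
Gen 4 (rule 57): 11110010011111
Gen 5 (rule 22): 00001111100000
Gen 6 (rule 90): 00011000110000
Gen 7 (rule 73): 11011010110111
Gen 8 (rule 57): 10110101101100
Gen 9 (rule 22): 10000100000010
Gen 10 (rule 90): 01001010000101
Gen 11 (rule 73): 00000000110000

Answer: none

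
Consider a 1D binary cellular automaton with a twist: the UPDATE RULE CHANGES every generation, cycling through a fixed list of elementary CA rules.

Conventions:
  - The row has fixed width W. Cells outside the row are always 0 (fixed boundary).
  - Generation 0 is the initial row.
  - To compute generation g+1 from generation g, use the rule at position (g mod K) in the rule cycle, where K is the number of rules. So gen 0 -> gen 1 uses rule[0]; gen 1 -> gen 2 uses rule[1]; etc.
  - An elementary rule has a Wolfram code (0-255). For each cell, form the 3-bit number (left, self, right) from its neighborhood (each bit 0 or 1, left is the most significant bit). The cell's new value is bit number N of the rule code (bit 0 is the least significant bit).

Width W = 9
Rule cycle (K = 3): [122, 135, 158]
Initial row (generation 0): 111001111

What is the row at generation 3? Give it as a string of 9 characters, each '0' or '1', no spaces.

Answer: 111101110

Derivation:
Gen 0: 111001111
Gen 1 (rule 122): 101111001
Gen 2 (rule 135): 100110011
Gen 3 (rule 158): 111101110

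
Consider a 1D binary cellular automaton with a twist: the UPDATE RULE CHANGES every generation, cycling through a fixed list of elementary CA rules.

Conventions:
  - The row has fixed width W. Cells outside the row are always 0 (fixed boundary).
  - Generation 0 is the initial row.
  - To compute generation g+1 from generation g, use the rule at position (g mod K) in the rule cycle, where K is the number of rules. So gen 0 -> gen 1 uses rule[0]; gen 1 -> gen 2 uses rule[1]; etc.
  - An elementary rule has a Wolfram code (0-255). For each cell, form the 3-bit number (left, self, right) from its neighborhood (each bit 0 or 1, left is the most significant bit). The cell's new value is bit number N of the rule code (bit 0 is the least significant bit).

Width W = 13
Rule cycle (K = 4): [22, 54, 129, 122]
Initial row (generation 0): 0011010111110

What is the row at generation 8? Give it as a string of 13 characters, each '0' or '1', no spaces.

Gen 0: 0011010111110
Gen 1 (rule 22): 0100010000001
Gen 2 (rule 54): 1110111000011
Gen 3 (rule 129): 0100010011000
Gen 4 (rule 122): 1010101111100
Gen 5 (rule 22): 1010100000010
Gen 6 (rule 54): 1111110000111
Gen 7 (rule 129): 0111100110010
Gen 8 (rule 122): 1100111111101

Answer: 1100111111101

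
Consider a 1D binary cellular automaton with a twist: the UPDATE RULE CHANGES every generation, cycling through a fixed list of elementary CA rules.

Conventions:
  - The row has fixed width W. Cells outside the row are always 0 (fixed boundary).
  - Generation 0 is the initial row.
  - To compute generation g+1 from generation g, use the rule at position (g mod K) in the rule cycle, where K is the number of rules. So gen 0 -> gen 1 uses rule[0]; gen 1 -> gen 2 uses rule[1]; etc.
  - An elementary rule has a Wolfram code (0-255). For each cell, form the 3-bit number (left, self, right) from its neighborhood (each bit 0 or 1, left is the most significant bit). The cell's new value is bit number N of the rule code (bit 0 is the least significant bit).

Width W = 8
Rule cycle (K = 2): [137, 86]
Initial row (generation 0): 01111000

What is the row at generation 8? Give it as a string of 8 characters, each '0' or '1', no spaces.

Gen 0: 01111000
Gen 1 (rule 137): 01110011
Gen 2 (rule 86): 10011101
Gen 3 (rule 137): 00011000
Gen 4 (rule 86): 00101100
Gen 5 (rule 137): 10001001
Gen 6 (rule 86): 11011111
Gen 7 (rule 137): 10011110
Gen 8 (rule 86): 11100011

Answer: 11100011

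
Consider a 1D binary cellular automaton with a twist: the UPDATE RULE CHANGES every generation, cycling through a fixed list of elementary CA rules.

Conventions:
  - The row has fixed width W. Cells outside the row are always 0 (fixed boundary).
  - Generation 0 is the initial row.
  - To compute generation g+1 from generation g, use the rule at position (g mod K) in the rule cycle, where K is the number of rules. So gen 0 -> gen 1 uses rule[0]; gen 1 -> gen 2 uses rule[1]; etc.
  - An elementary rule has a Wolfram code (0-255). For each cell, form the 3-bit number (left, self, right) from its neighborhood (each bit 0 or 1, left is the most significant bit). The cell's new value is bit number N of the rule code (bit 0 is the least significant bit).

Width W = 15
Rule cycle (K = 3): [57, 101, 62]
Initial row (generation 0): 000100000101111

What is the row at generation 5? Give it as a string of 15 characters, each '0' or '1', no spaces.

Answer: 100011100010101

Derivation:
Gen 0: 000100000101111
Gen 1 (rule 57): 110011110011000
Gen 2 (rule 101): 010000010001011
Gen 3 (rule 62): 111000111011110
Gen 4 (rule 57): 100110100110001
Gen 5 (rule 101): 100011100010101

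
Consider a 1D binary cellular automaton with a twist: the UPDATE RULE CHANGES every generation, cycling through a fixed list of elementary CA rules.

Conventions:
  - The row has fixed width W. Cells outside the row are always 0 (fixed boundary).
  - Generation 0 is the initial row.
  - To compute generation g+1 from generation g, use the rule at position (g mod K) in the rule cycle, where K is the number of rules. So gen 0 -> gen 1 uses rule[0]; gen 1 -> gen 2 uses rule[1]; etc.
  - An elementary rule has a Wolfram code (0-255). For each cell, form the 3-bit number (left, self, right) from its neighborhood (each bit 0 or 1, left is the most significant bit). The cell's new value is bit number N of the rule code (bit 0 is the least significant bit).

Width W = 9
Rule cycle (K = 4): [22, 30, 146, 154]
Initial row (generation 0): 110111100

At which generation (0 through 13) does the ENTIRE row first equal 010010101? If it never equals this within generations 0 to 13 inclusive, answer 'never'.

Answer: 7

Derivation:
Gen 0: 110111100
Gen 1 (rule 22): 000000010
Gen 2 (rule 30): 000000111
Gen 3 (rule 146): 000001010
Gen 4 (rule 154): 000010001
Gen 5 (rule 22): 000111011
Gen 6 (rule 30): 001100010
Gen 7 (rule 146): 010010101
Gen 8 (rule 154): 101100000
Gen 9 (rule 22): 100010000
Gen 10 (rule 30): 110111000
Gen 11 (rule 146): 000010100
Gen 12 (rule 154): 000100010
Gen 13 (rule 22): 001110111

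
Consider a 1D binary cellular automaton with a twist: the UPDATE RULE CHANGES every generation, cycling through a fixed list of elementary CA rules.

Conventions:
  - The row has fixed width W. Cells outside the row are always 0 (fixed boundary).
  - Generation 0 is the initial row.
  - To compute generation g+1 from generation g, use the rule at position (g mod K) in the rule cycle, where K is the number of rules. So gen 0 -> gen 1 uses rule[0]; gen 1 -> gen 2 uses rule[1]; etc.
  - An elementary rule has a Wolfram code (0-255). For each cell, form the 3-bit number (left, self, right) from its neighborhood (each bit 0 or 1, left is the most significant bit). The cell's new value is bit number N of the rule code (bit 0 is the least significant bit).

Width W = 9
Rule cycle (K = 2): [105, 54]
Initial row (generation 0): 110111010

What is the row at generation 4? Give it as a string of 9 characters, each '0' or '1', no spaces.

Answer: 000100000

Derivation:
Gen 0: 110111010
Gen 1 (rule 105): 111101100
Gen 2 (rule 54): 000010010
Gen 3 (rule 105): 111000000
Gen 4 (rule 54): 000100000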